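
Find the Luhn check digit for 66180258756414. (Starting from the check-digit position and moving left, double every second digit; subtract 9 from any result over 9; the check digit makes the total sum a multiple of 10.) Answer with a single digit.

6

Partial digits right→left: 4 1 4 6 5 7 8 5 2 0 8 1 6 6
Double every second digit counting from the check-digit position (so the 1st, 3rd, 5th, ... of the partial from the right).
  doubled (with −9 where >9): 8 8 1 7 4 7 3 → sum 38
  kept as-is: 1 6 7 5 0 1 6 → sum 26
Total = 38 + 26 = 64.
Check digit = (10 − (64 mod 10)) mod 10 = 6.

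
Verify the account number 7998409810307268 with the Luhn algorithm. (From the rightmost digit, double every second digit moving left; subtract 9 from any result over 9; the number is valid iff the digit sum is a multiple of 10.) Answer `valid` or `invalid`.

invalid

From the right, keep odd positions and double even positions (subtract 9 from any doubled value over 9):
  doubled (positions 2,4,...): 3 5 6 2 9 8 9 5 → sum 47
  kept (positions 1,3,...): 8 2 0 0 8 0 8 9 → sum 35
Total = 82.
82 mod 10 = 2, so the number is invalid.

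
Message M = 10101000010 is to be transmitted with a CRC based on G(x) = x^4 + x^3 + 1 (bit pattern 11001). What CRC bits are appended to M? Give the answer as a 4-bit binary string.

Append 4 zeros: 101010000100000. Divide by 11001 (XOR where the leading bit is 1):
  pos 0: 10101 XOR 11001 = 01100
  pos 1: 11000 XOR 11001 = 00001
  pos 5: 10001 XOR 11001 = 01000
  pos 6: 10000 XOR 11001 = 01001
  pos 7: 10010 XOR 11001 = 01011
  pos 8: 10110 XOR 11001 = 01111
  pos 9: 11110 XOR 11001 = 00111
Remainder (last 4 bits) = 1110. This is the CRC / FCS.

1110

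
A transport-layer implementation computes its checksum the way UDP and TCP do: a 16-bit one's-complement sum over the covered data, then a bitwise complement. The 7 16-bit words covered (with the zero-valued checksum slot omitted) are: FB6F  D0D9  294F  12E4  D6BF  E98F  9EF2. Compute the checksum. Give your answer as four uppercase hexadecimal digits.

9840

One's-complement addition (fold any carry out of bit 15 back into bit 0):
  0xFB6F + 0xD0D9 = 0x1CC48 → wrap carry → 0xCC49
  0xCC49 + 0x294F = 0x0F598
  0xF598 + 0x12E4 = 0x1087C → wrap carry → 0x087D
  0x087D + 0xD6BF = 0x0DF3C
  0xDF3C + 0xE98F = 0x1C8CB → wrap carry → 0xC8CC
  0xC8CC + 0x9EF2 = 0x167BE → wrap carry → 0x67BF
One's-complement sum = 0x67BF.
Checksum = ~0x67BF & 0xFFFF = 0x9840.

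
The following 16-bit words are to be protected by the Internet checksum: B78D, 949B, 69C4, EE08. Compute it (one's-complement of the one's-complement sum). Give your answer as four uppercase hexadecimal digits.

5C09

One's-complement addition (fold any carry out of bit 15 back into bit 0):
  0xB78D + 0x949B = 0x14C28 → wrap carry → 0x4C29
  0x4C29 + 0x69C4 = 0x0B5ED
  0xB5ED + 0xEE08 = 0x1A3F5 → wrap carry → 0xA3F6
One's-complement sum = 0xA3F6.
Checksum = ~0xA3F6 & 0xFFFF = 0x5C09.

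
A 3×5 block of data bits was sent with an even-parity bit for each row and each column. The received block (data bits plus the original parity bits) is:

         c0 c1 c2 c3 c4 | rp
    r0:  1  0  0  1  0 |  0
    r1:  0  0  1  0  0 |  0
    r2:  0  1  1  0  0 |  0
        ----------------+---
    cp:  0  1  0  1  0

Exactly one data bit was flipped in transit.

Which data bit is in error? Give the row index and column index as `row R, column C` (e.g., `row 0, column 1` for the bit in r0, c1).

row 1, column 0

Recompute each row's even parity and compare to rp:
  r0: data parity 0, sent rp 0 → ok
  r1: data parity 1, sent rp 0 → mismatch
  r2: data parity 0, sent rp 0 → ok
Recompute each column's even parity and compare to cp:
  c0: data parity 1, sent cp 0 → mismatch
  c1: data parity 1, sent cp 1 → ok
  c2: data parity 0, sent cp 0 → ok
  c3: data parity 1, sent cp 1 → ok
  c4: data parity 0, sent cp 0 → ok
Exactly one row (r1) and one column (c0) fail → the flipped bit is at their intersection.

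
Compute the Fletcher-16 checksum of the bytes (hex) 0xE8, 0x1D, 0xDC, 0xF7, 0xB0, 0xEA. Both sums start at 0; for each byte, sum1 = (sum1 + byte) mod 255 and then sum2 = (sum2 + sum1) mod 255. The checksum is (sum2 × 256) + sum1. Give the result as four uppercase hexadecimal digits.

Running sums (mod 255):
  after byte 0 (0xE8): sum1=232, sum2=232
  after byte 1 (0x1D): sum1=6, sum2=238
  after byte 2 (0xDC): sum1=226, sum2=209
  after byte 3 (0xF7): sum1=218, sum2=172
  after byte 4 (0xB0): sum1=139, sum2=56
  after byte 5 (0xEA): sum1=118, sum2=174
Checksum = sum2·256 + sum1 = 174·256 + 118 = 44662 = 0xAE76.

AE76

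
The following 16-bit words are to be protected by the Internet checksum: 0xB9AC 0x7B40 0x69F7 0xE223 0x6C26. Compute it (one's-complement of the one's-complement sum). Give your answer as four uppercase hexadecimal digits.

One's-complement addition (fold any carry out of bit 15 back into bit 0):
  0xB9AC + 0x7B40 = 0x134EC → wrap carry → 0x34ED
  0x34ED + 0x69F7 = 0x09EE4
  0x9EE4 + 0xE223 = 0x18107 → wrap carry → 0x8108
  0x8108 + 0x6C26 = 0x0ED2E
One's-complement sum = 0xED2E.
Checksum = ~0xED2E & 0xFFFF = 0x12D1.

12D1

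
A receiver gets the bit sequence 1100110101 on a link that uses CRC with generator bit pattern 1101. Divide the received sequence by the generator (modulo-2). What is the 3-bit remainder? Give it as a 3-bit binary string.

Modulo-2 division of 1100110101 by 1101:
  pos 0: 1100 XOR 1101 = 0001
  pos 3: 1110 XOR 1101 = 0011
  pos 5: 1110 XOR 1101 = 0011
Remainder = 111 (nonzero — an error is detected).

111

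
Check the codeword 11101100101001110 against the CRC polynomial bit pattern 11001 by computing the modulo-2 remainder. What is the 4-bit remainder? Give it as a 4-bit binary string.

1110

Modulo-2 division of 11101100101001110 by 11001:
  pos 0: 11101 XOR 11001 = 00100
  pos 2: 10010 XOR 11001 = 01011
  pos 3: 10110 XOR 11001 = 01111
  pos 4: 11111 XOR 11001 = 00110
  pos 6: 11001 XOR 11001 = 00000
Remainder = 1110 (nonzero — an error is detected).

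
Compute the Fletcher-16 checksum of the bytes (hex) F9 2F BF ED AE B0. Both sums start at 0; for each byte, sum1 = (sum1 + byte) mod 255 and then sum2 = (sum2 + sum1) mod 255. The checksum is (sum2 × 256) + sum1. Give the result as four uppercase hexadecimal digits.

9E36

Running sums (mod 255):
  after byte 0 (F9): sum1=249, sum2=249
  after byte 1 (2F): sum1=41, sum2=35
  after byte 2 (BF): sum1=232, sum2=12
  after byte 3 (ED): sum1=214, sum2=226
  after byte 4 (AE): sum1=133, sum2=104
  after byte 5 (B0): sum1=54, sum2=158
Checksum = sum2·256 + sum1 = 158·256 + 54 = 40502 = 0x9E36.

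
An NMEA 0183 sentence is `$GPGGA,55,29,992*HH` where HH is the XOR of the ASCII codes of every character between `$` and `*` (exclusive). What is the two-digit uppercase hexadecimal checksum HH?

XOR the ASCII codes of the payload characters:
  'G' = 0x47 → acc = 0x47
  'P' = 0x50 → acc = 0x17
  'G' = 0x47 → acc = 0x50
  'G' = 0x47 → acc = 0x17
  'A' = 0x41 → acc = 0x56
  ',' = 0x2C → acc = 0x7A
  '5' = 0x35 → acc = 0x4F
  '5' = 0x35 → acc = 0x7A
  ',' = 0x2C → acc = 0x56
  '2' = 0x32 → acc = 0x64
  '9' = 0x39 → acc = 0x5D
  ',' = 0x2C → acc = 0x71
  '9' = 0x39 → acc = 0x48
  '9' = 0x39 → acc = 0x71
  '2' = 0x32 → acc = 0x43
Checksum = 0x43.

43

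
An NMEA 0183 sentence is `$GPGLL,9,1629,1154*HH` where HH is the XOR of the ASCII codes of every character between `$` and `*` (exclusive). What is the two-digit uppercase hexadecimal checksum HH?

XOR the ASCII codes of the payload characters:
  'G' = 0x47 → acc = 0x47
  'P' = 0x50 → acc = 0x17
  'G' = 0x47 → acc = 0x50
  'L' = 0x4C → acc = 0x1C
  'L' = 0x4C → acc = 0x50
  ',' = 0x2C → acc = 0x7C
  '9' = 0x39 → acc = 0x45
  ',' = 0x2C → acc = 0x69
  '1' = 0x31 → acc = 0x58
  '6' = 0x36 → acc = 0x6E
  '2' = 0x32 → acc = 0x5C
  '9' = 0x39 → acc = 0x65
  ',' = 0x2C → acc = 0x49
  '1' = 0x31 → acc = 0x78
  '1' = 0x31 → acc = 0x49
  '5' = 0x35 → acc = 0x7C
  '4' = 0x34 → acc = 0x48
Checksum = 0x48.

48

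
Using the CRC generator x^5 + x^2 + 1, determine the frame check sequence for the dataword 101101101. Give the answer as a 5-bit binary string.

Append 5 zeros: 10110110100000. Divide by 100101 (XOR where the leading bit is 1):
  pos 0: 101101 XOR 100101 = 001000
  pos 2: 100010 XOR 100101 = 000111
  pos 5: 111100 XOR 100101 = 011001
  pos 6: 110010 XOR 100101 = 010111
  pos 7: 101110 XOR 100101 = 001011
Remainder (last 5 bits) = 10110. This is the CRC / FCS.

10110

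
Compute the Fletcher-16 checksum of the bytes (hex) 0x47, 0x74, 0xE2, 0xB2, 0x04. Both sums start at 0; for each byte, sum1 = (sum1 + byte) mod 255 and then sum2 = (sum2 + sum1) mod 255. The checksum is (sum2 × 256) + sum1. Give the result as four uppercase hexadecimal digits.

4855

Running sums (mod 255):
  after byte 0 (0x47): sum1=71, sum2=71
  after byte 1 (0x74): sum1=187, sum2=3
  after byte 2 (0xE2): sum1=158, sum2=161
  after byte 3 (0xB2): sum1=81, sum2=242
  after byte 4 (0x04): sum1=85, sum2=72
Checksum = sum2·256 + sum1 = 72·256 + 85 = 18517 = 0x4855.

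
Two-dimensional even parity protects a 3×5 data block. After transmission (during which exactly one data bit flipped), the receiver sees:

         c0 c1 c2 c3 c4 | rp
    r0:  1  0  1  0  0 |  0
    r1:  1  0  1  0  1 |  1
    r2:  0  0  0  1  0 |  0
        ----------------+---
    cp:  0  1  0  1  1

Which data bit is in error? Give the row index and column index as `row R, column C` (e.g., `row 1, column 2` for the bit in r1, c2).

Recompute each row's even parity and compare to rp:
  r0: data parity 0, sent rp 0 → ok
  r1: data parity 1, sent rp 1 → ok
  r2: data parity 1, sent rp 0 → mismatch
Recompute each column's even parity and compare to cp:
  c0: data parity 0, sent cp 0 → ok
  c1: data parity 0, sent cp 1 → mismatch
  c2: data parity 0, sent cp 0 → ok
  c3: data parity 1, sent cp 1 → ok
  c4: data parity 1, sent cp 1 → ok
Exactly one row (r2) and one column (c1) fail → the flipped bit is at their intersection.

row 2, column 1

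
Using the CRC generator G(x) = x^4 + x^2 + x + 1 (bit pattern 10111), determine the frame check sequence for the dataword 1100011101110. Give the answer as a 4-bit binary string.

Append 4 zeros: 11000111011100000. Divide by 10111 (XOR where the leading bit is 1):
  pos 0: 11000 XOR 10111 = 01111
  pos 1: 11111 XOR 10111 = 01000
  pos 2: 10001 XOR 10111 = 00110
  pos 4: 11010 XOR 10111 = 01101
  pos 5: 11011 XOR 10111 = 01100
  pos 6: 11001 XOR 10111 = 01110
  pos 7: 11101 XOR 10111 = 01010
  pos 8: 10100 XOR 10111 = 00011
  pos 11: 11000 XOR 10111 = 01111
  pos 12: 11110 XOR 10111 = 01001
Remainder (last 4 bits) = 1001. This is the CRC / FCS.

1001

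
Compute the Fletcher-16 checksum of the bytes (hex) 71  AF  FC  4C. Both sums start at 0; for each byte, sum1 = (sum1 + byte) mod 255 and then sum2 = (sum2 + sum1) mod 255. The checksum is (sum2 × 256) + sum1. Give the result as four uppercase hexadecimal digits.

Running sums (mod 255):
  after byte 0 (71): sum1=113, sum2=113
  after byte 1 (AF): sum1=33, sum2=146
  after byte 2 (FC): sum1=30, sum2=176
  after byte 3 (4C): sum1=106, sum2=27
Checksum = sum2·256 + sum1 = 27·256 + 106 = 7018 = 0x1B6A.

1B6A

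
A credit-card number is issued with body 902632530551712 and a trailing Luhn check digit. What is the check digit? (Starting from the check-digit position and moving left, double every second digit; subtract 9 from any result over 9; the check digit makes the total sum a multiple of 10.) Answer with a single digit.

2

Partial digits right→left: 2 1 7 1 5 5 0 3 5 2 3 6 2 0 9
Double every second digit counting from the check-digit position (so the 1st, 3rd, 5th, ... of the partial from the right).
  doubled (with −9 where >9): 4 5 1 0 1 6 4 9 → sum 30
  kept as-is: 1 1 5 3 2 6 0 → sum 18
Total = 30 + 18 = 48.
Check digit = (10 − (48 mod 10)) mod 10 = 2.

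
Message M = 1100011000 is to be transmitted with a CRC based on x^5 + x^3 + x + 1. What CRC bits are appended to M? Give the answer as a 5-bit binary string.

Append 5 zeros: 110001100000000. Divide by 101011 (XOR where the leading bit is 1):
  pos 0: 110001 XOR 101011 = 011010
  pos 1: 110101 XOR 101011 = 011110
  pos 2: 111100 XOR 101011 = 010111
  pos 3: 101110 XOR 101011 = 000101
  pos 6: 101000 XOR 101011 = 000011
Remainder (last 5 bits) = 11000. This is the CRC / FCS.

11000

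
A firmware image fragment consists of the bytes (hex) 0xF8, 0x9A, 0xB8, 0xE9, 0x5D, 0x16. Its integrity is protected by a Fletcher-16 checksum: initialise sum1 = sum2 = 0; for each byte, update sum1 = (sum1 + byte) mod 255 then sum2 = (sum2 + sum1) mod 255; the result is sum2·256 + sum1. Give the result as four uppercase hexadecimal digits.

Running sums (mod 255):
  after byte 0 (0xF8): sum1=248, sum2=248
  after byte 1 (0x9A): sum1=147, sum2=140
  after byte 2 (0xB8): sum1=76, sum2=216
  after byte 3 (0xE9): sum1=54, sum2=15
  after byte 4 (0x5D): sum1=147, sum2=162
  after byte 5 (0x16): sum1=169, sum2=76
Checksum = sum2·256 + sum1 = 76·256 + 169 = 19625 = 0x4CA9.

4CA9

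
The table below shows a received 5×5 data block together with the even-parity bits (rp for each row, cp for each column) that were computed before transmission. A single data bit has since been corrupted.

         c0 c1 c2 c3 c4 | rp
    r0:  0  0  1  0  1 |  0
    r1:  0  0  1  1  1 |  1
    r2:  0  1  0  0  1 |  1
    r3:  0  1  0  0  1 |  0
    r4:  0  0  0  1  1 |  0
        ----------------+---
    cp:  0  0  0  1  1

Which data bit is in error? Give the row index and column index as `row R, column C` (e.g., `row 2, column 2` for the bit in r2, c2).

Recompute each row's even parity and compare to rp:
  r0: data parity 0, sent rp 0 → ok
  r1: data parity 1, sent rp 1 → ok
  r2: data parity 0, sent rp 1 → mismatch
  r3: data parity 0, sent rp 0 → ok
  r4: data parity 0, sent rp 0 → ok
Recompute each column's even parity and compare to cp:
  c0: data parity 0, sent cp 0 → ok
  c1: data parity 0, sent cp 0 → ok
  c2: data parity 0, sent cp 0 → ok
  c3: data parity 0, sent cp 1 → mismatch
  c4: data parity 1, sent cp 1 → ok
Exactly one row (r2) and one column (c3) fail → the flipped bit is at their intersection.

row 2, column 3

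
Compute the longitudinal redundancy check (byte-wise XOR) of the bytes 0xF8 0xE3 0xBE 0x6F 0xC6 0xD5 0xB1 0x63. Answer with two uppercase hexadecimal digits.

0B

XOR the bytes together:
  start with 0xF8
  0xF8 ⊕ 0xE3 = 0x1B
  0x1B ⊕ 0xBE = 0xA5
  0xA5 ⊕ 0x6F = 0xCA
  0xCA ⊕ 0xC6 = 0x0C
  0x0C ⊕ 0xD5 = 0xD9
  0xD9 ⊕ 0xB1 = 0x68
  0x68 ⊕ 0x63 = 0x0B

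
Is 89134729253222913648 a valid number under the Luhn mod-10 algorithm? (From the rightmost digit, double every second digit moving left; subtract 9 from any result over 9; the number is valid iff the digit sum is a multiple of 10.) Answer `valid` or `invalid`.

valid

From the right, keep odd positions and double even positions (subtract 9 from any doubled value over 9):
  doubled (positions 2,4,...): 8 6 9 4 6 4 4 8 2 7 → sum 58
  kept (positions 1,3,...): 8 6 1 2 2 5 9 7 3 9 → sum 52
Total = 110.
110 mod 10 = 0, so the number is valid.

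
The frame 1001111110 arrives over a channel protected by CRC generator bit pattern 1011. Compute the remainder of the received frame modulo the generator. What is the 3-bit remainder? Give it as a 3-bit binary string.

101

Modulo-2 division of 1001111110 by 1011:
  pos 0: 1001 XOR 1011 = 0010
  pos 2: 1011 XOR 1011 = 0000
  pos 6: 1110 XOR 1011 = 0101
Remainder = 101 (nonzero — an error is detected).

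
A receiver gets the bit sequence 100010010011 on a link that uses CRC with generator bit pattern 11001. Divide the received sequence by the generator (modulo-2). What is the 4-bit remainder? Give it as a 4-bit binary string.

Modulo-2 division of 100010010011 by 11001:
  pos 0: 10001 XOR 11001 = 01000
  pos 1: 10000 XOR 11001 = 01001
  pos 2: 10010 XOR 11001 = 01011
  pos 3: 10111 XOR 11001 = 01110
  pos 4: 11100 XOR 11001 = 00101
  pos 6: 10101 XOR 11001 = 01100
  pos 7: 11001 XOR 11001 = 00000
Remainder = 0000 (zero — the frame passes the CRC check).

0000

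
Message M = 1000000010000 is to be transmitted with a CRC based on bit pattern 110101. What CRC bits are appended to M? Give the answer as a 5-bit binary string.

11101

Append 5 zeros: 100000001000000000. Divide by 110101 (XOR where the leading bit is 1):
  pos 0: 100000 XOR 110101 = 010101
  pos 1: 101010 XOR 110101 = 011111
  pos 2: 111110 XOR 110101 = 001011
  pos 4: 101110 XOR 110101 = 011011
  pos 5: 110110 XOR 110101 = 000011
  pos 9: 110000 XOR 110101 = 000101
  pos 12: 101000 XOR 110101 = 011101
Remainder (last 5 bits) = 11101. This is the CRC / FCS.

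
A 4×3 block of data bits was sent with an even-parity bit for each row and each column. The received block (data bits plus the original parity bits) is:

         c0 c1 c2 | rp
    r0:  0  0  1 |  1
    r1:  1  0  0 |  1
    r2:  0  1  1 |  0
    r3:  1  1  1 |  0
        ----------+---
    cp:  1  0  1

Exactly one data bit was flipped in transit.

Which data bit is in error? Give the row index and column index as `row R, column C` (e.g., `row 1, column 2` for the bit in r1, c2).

row 3, column 0

Recompute each row's even parity and compare to rp:
  r0: data parity 1, sent rp 1 → ok
  r1: data parity 1, sent rp 1 → ok
  r2: data parity 0, sent rp 0 → ok
  r3: data parity 1, sent rp 0 → mismatch
Recompute each column's even parity and compare to cp:
  c0: data parity 0, sent cp 1 → mismatch
  c1: data parity 0, sent cp 0 → ok
  c2: data parity 1, sent cp 1 → ok
Exactly one row (r3) and one column (c0) fail → the flipped bit is at their intersection.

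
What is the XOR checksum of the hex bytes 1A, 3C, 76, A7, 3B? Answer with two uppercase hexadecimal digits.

CC

XOR the bytes together:
  start with 0x1A
  0x1A ⊕ 0x3C = 0x26
  0x26 ⊕ 0x76 = 0x50
  0x50 ⊕ 0xA7 = 0xF7
  0xF7 ⊕ 0x3B = 0xCC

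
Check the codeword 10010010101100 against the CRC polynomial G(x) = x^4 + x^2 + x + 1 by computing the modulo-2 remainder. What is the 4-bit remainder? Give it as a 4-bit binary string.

0000

Modulo-2 division of 10010010101100 by 10111:
  pos 0: 10010 XOR 10111 = 00101
  pos 2: 10101 XOR 10111 = 00010
  pos 5: 10010 XOR 10111 = 00101
  pos 7: 10111 XOR 10111 = 00000
Remainder = 0000 (zero — the frame passes the CRC check).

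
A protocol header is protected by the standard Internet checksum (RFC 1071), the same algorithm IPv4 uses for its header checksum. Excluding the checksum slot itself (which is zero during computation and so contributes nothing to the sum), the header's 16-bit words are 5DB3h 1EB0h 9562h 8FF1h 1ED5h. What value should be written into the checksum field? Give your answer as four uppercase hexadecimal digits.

3F73

One's-complement addition (fold any carry out of bit 15 back into bit 0):
  0x5DB3 + 0x1EB0 = 0x07C63
  0x7C63 + 0x9562 = 0x111C5 → wrap carry → 0x11C6
  0x11C6 + 0x8FF1 = 0x0A1B7
  0xA1B7 + 0x1ED5 = 0x0C08C
One's-complement sum = 0xC08C.
Checksum = ~0xC08C & 0xFFFF = 0x3F73.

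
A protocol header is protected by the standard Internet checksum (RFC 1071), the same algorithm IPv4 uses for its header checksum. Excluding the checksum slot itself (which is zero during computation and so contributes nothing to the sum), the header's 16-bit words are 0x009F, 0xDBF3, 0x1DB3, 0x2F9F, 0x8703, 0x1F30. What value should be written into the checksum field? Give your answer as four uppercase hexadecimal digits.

2FE7

One's-complement addition (fold any carry out of bit 15 back into bit 0):
  0x009F + 0xDBF3 = 0x0DC92
  0xDC92 + 0x1DB3 = 0x0FA45
  0xFA45 + 0x2F9F = 0x129E4 → wrap carry → 0x29E5
  0x29E5 + 0x8703 = 0x0B0E8
  0xB0E8 + 0x1F30 = 0x0D018
One's-complement sum = 0xD018.
Checksum = ~0xD018 & 0xFFFF = 0x2FE7.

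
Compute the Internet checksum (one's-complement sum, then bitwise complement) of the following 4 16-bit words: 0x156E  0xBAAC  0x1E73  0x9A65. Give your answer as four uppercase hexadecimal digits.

One's-complement addition (fold any carry out of bit 15 back into bit 0):
  0x156E + 0xBAAC = 0x0D01A
  0xD01A + 0x1E73 = 0x0EE8D
  0xEE8D + 0x9A65 = 0x188F2 → wrap carry → 0x88F3
One's-complement sum = 0x88F3.
Checksum = ~0x88F3 & 0xFFFF = 0x770C.

770C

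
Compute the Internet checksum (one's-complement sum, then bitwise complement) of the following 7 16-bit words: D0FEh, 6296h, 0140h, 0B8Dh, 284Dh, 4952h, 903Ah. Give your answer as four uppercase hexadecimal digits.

BDC3

One's-complement addition (fold any carry out of bit 15 back into bit 0):
  0xD0FE + 0x6296 = 0x13394 → wrap carry → 0x3395
  0x3395 + 0x0140 = 0x034D5
  0x34D5 + 0x0B8D = 0x04062
  0x4062 + 0x284D = 0x068AF
  0x68AF + 0x4952 = 0x0B201
  0xB201 + 0x903A = 0x1423B → wrap carry → 0x423C
One's-complement sum = 0x423C.
Checksum = ~0x423C & 0xFFFF = 0xBDC3.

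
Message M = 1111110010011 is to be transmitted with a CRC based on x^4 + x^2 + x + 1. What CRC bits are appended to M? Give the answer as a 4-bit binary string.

1110

Append 4 zeros: 11111100100110000. Divide by 10111 (XOR where the leading bit is 1):
  pos 0: 11111 XOR 10111 = 01000
  pos 1: 10001 XOR 10111 = 00110
  pos 3: 11000 XOR 10111 = 01111
  pos 4: 11111 XOR 10111 = 01000
  pos 5: 10000 XOR 10111 = 00111
  pos 7: 11101 XOR 10111 = 01010
  pos 8: 10101 XOR 10111 = 00010
  pos 11: 10000 XOR 10111 = 00111
Remainder (last 4 bits) = 1110. This is the CRC / FCS.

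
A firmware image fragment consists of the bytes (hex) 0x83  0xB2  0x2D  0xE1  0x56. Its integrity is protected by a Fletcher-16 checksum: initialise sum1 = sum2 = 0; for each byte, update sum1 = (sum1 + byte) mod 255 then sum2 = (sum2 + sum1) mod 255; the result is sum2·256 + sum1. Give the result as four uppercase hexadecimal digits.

FD9B

Running sums (mod 255):
  after byte 0 (0x83): sum1=131, sum2=131
  after byte 1 (0xB2): sum1=54, sum2=185
  after byte 2 (0x2D): sum1=99, sum2=29
  after byte 3 (0xE1): sum1=69, sum2=98
  after byte 4 (0x56): sum1=155, sum2=253
Checksum = sum2·256 + sum1 = 253·256 + 155 = 64923 = 0xFD9B.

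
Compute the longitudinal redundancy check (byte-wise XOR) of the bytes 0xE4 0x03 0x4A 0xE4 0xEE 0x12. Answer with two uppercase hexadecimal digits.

XOR the bytes together:
  start with 0xE4
  0xE4 ⊕ 0x03 = 0xE7
  0xE7 ⊕ 0x4A = 0xAD
  0xAD ⊕ 0xE4 = 0x49
  0x49 ⊕ 0xEE = 0xA7
  0xA7 ⊕ 0x12 = 0xB5

B5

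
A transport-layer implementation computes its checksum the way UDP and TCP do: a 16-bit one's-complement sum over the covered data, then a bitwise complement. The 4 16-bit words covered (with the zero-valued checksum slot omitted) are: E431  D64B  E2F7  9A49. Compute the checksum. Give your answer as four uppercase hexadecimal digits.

C840

One's-complement addition (fold any carry out of bit 15 back into bit 0):
  0xE431 + 0xD64B = 0x1BA7C → wrap carry → 0xBA7D
  0xBA7D + 0xE2F7 = 0x19D74 → wrap carry → 0x9D75
  0x9D75 + 0x9A49 = 0x137BE → wrap carry → 0x37BF
One's-complement sum = 0x37BF.
Checksum = ~0x37BF & 0xFFFF = 0xC840.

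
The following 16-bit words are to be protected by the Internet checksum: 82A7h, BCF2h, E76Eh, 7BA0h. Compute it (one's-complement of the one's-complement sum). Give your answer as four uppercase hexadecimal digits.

5D56

One's-complement addition (fold any carry out of bit 15 back into bit 0):
  0x82A7 + 0xBCF2 = 0x13F99 → wrap carry → 0x3F9A
  0x3F9A + 0xE76E = 0x12708 → wrap carry → 0x2709
  0x2709 + 0x7BA0 = 0x0A2A9
One's-complement sum = 0xA2A9.
Checksum = ~0xA2A9 & 0xFFFF = 0x5D56.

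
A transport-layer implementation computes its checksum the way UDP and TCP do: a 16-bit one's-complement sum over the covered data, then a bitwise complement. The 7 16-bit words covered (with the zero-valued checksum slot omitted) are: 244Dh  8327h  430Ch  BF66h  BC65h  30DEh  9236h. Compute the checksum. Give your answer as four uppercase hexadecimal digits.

One's-complement addition (fold any carry out of bit 15 back into bit 0):
  0x244D + 0x8327 = 0x0A774
  0xA774 + 0x430C = 0x0EA80
  0xEA80 + 0xBF66 = 0x1A9E6 → wrap carry → 0xA9E7
  0xA9E7 + 0xBC65 = 0x1664C → wrap carry → 0x664D
  0x664D + 0x30DE = 0x0972B
  0x972B + 0x9236 = 0x12961 → wrap carry → 0x2962
One's-complement sum = 0x2962.
Checksum = ~0x2962 & 0xFFFF = 0xD69D.

D69D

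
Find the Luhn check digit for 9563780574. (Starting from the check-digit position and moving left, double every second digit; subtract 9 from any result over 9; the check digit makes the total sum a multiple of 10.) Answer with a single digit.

Partial digits right→left: 4 7 5 0 8 7 3 6 5 9
Double every second digit counting from the check-digit position (so the 1st, 3rd, 5th, ... of the partial from the right).
  doubled (with −9 where >9): 8 1 7 6 1 → sum 23
  kept as-is: 7 0 7 6 9 → sum 29
Total = 23 + 29 = 52.
Check digit = (10 − (52 mod 10)) mod 10 = 8.

8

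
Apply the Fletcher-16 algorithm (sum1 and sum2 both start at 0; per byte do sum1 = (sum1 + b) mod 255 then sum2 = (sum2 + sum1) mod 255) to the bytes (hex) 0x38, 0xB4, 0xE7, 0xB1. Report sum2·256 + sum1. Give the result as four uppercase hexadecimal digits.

Running sums (mod 255):
  after byte 0 (0x38): sum1=56, sum2=56
  after byte 1 (0xB4): sum1=236, sum2=37
  after byte 2 (0xE7): sum1=212, sum2=249
  after byte 3 (0xB1): sum1=134, sum2=128
Checksum = sum2·256 + sum1 = 128·256 + 134 = 32902 = 0x8086.

8086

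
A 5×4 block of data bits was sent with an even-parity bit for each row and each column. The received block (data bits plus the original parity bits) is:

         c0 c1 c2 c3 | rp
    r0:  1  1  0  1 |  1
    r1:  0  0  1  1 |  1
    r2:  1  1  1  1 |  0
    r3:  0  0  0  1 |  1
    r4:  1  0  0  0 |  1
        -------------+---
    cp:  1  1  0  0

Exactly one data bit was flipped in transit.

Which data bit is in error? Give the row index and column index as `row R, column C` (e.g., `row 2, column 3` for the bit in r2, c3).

Recompute each row's even parity and compare to rp:
  r0: data parity 1, sent rp 1 → ok
  r1: data parity 0, sent rp 1 → mismatch
  r2: data parity 0, sent rp 0 → ok
  r3: data parity 1, sent rp 1 → ok
  r4: data parity 1, sent rp 1 → ok
Recompute each column's even parity and compare to cp:
  c0: data parity 1, sent cp 1 → ok
  c1: data parity 0, sent cp 1 → mismatch
  c2: data parity 0, sent cp 0 → ok
  c3: data parity 0, sent cp 0 → ok
Exactly one row (r1) and one column (c1) fail → the flipped bit is at their intersection.

row 1, column 1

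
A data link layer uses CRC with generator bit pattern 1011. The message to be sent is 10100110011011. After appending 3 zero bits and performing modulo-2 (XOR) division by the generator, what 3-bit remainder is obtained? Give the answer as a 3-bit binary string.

001

Append 3 zeros: 10100110011011000. Divide by 1011 (XOR where the leading bit is 1):
  pos 0: 1010 XOR 1011 = 0001
  pos 3: 1011 XOR 1011 = 0000
  pos 9: 1101 XOR 1011 = 0110
  pos 10: 1101 XOR 1011 = 0110
  pos 11: 1100 XOR 1011 = 0111
  pos 12: 1110 XOR 1011 = 0101
  pos 13: 1010 XOR 1011 = 0001
Remainder (last 3 bits) = 001. This is the CRC / FCS.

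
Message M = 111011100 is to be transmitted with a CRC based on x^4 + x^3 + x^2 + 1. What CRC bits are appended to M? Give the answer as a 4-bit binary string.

Append 4 zeros: 1110111000000. Divide by 11101 (XOR where the leading bit is 1):
  pos 0: 11101 XOR 11101 = 00000
  pos 5: 11000 XOR 11101 = 00101
  pos 7: 10100 XOR 11101 = 01001
  pos 8: 10010 XOR 11101 = 01111
Remainder (last 4 bits) = 1111. This is the CRC / FCS.

1111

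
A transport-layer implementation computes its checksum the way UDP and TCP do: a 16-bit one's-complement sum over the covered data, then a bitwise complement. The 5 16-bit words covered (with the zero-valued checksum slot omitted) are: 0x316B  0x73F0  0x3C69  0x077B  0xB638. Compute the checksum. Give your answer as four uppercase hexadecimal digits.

One's-complement addition (fold any carry out of bit 15 back into bit 0):
  0x316B + 0x73F0 = 0x0A55B
  0xA55B + 0x3C69 = 0x0E1C4
  0xE1C4 + 0x077B = 0x0E93F
  0xE93F + 0xB638 = 0x19F77 → wrap carry → 0x9F78
One's-complement sum = 0x9F78.
Checksum = ~0x9F78 & 0xFFFF = 0x6087.

6087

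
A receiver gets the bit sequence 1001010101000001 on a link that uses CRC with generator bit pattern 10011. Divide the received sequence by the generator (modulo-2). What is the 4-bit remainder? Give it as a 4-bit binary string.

Modulo-2 division of 1001010101000001 by 10011:
  pos 0: 10010 XOR 10011 = 00001
  pos 4: 11010 XOR 10011 = 01001
  pos 5: 10011 XOR 10011 = 00000
Remainder = 0001 (nonzero — an error is detected).

0001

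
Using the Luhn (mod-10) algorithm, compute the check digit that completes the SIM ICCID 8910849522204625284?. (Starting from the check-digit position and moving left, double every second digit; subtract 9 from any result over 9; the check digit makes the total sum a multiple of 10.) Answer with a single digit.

4

Partial digits right→left: 4 8 2 5 2 6 4 0 2 2 2 5 9 4 8 0 1 9 8
Double every second digit counting from the check-digit position (so the 1st, 3rd, 5th, ... of the partial from the right).
  doubled (with −9 where >9): 8 4 4 8 4 4 9 7 2 7 → sum 57
  kept as-is: 8 5 6 0 2 5 4 0 9 → sum 39
Total = 57 + 39 = 96.
Check digit = (10 − (96 mod 10)) mod 10 = 4.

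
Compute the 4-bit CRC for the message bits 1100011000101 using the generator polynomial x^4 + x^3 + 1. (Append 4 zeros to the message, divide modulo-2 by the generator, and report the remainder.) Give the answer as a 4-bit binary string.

0010

Append 4 zeros: 11000110001010000. Divide by 11001 (XOR where the leading bit is 1):
  pos 0: 11000 XOR 11001 = 00001
  pos 4: 11100 XOR 11001 = 00101
  pos 6: 10101 XOR 11001 = 01100
  pos 7: 11000 XOR 11001 = 00001
  pos 11: 11000 XOR 11001 = 00001
Remainder (last 4 bits) = 0010. This is the CRC / FCS.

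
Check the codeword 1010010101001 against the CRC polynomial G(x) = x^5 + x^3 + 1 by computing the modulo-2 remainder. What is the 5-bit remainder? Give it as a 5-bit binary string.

Modulo-2 division of 1010010101001 by 101001:
  pos 0: 101001 XOR 101001 = 000000
  pos 7: 101001 XOR 101001 = 000000
Remainder = 00000 (zero — the frame passes the CRC check).

00000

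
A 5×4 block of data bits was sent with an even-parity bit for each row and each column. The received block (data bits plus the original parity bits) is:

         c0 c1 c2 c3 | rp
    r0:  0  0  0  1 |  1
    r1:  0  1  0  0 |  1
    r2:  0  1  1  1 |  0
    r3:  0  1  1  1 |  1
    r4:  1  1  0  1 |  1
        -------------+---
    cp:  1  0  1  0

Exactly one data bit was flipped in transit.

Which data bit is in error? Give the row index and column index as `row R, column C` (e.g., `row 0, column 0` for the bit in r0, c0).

Recompute each row's even parity and compare to rp:
  r0: data parity 1, sent rp 1 → ok
  r1: data parity 1, sent rp 1 → ok
  r2: data parity 1, sent rp 0 → mismatch
  r3: data parity 1, sent rp 1 → ok
  r4: data parity 1, sent rp 1 → ok
Recompute each column's even parity and compare to cp:
  c0: data parity 1, sent cp 1 → ok
  c1: data parity 0, sent cp 0 → ok
  c2: data parity 0, sent cp 1 → mismatch
  c3: data parity 0, sent cp 0 → ok
Exactly one row (r2) and one column (c2) fail → the flipped bit is at their intersection.

row 2, column 2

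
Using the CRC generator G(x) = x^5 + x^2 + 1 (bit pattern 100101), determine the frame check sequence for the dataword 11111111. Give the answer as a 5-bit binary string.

10100

Append 5 zeros: 1111111100000. Divide by 100101 (XOR where the leading bit is 1):
  pos 0: 111111 XOR 100101 = 011010
  pos 1: 110101 XOR 100101 = 010000
  pos 2: 100001 XOR 100101 = 000100
  pos 5: 100000 XOR 100101 = 000101
Remainder (last 5 bits) = 10100. This is the CRC / FCS.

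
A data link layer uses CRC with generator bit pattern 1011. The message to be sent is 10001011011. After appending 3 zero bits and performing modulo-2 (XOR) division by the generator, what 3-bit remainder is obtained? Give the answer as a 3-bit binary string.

000

Append 3 zeros: 10001011011000. Divide by 1011 (XOR where the leading bit is 1):
  pos 0: 1000 XOR 1011 = 0011
  pos 2: 1110 XOR 1011 = 0101
  pos 3: 1011 XOR 1011 = 0000
  pos 7: 1011 XOR 1011 = 0000
Remainder (last 3 bits) = 000. This is the CRC / FCS.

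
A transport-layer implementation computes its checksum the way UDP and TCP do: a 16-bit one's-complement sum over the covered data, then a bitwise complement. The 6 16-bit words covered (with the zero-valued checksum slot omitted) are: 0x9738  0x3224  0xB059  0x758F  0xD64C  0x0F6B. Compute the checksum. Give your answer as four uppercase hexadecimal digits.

2B02

One's-complement addition (fold any carry out of bit 15 back into bit 0):
  0x9738 + 0x3224 = 0x0C95C
  0xC95C + 0xB059 = 0x179B5 → wrap carry → 0x79B6
  0x79B6 + 0x758F = 0x0EF45
  0xEF45 + 0xD64C = 0x1C591 → wrap carry → 0xC592
  0xC592 + 0x0F6B = 0x0D4FD
One's-complement sum = 0xD4FD.
Checksum = ~0xD4FD & 0xFFFF = 0x2B02.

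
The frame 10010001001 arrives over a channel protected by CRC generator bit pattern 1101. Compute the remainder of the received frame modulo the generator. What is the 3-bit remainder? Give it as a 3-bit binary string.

Modulo-2 division of 10010001001 by 1101:
  pos 0: 1001 XOR 1101 = 0100
  pos 1: 1000 XOR 1101 = 0101
  pos 2: 1010 XOR 1101 = 0111
  pos 3: 1110 XOR 1101 = 0011
  pos 5: 1110 XOR 1101 = 0011
  pos 7: 1101 XOR 1101 = 0000
Remainder = 000 (zero — the frame passes the CRC check).

000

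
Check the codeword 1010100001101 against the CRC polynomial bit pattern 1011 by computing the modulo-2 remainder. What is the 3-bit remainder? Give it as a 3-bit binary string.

000

Modulo-2 division of 1010100001101 by 1011:
  pos 0: 1010 XOR 1011 = 0001
  pos 3: 1100 XOR 1011 = 0111
  pos 4: 1110 XOR 1011 = 0101
  pos 5: 1010 XOR 1011 = 0001
  pos 8: 1110 XOR 1011 = 0101
  pos 9: 1011 XOR 1011 = 0000
Remainder = 000 (zero — the frame passes the CRC check).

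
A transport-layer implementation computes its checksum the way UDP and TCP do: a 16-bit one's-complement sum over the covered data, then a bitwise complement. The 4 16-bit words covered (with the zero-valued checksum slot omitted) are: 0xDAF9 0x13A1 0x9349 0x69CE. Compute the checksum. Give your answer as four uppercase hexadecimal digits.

One's-complement addition (fold any carry out of bit 15 back into bit 0):
  0xDAF9 + 0x13A1 = 0x0EE9A
  0xEE9A + 0x9349 = 0x181E3 → wrap carry → 0x81E4
  0x81E4 + 0x69CE = 0x0EBB2
One's-complement sum = 0xEBB2.
Checksum = ~0xEBB2 & 0xFFFF = 0x144D.

144D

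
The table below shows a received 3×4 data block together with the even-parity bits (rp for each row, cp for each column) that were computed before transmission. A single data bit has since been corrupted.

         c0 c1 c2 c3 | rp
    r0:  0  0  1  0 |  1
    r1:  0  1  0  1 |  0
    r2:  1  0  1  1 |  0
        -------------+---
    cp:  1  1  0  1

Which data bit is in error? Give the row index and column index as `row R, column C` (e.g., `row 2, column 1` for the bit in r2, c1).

row 2, column 3

Recompute each row's even parity and compare to rp:
  r0: data parity 1, sent rp 1 → ok
  r1: data parity 0, sent rp 0 → ok
  r2: data parity 1, sent rp 0 → mismatch
Recompute each column's even parity and compare to cp:
  c0: data parity 1, sent cp 1 → ok
  c1: data parity 1, sent cp 1 → ok
  c2: data parity 0, sent cp 0 → ok
  c3: data parity 0, sent cp 1 → mismatch
Exactly one row (r2) and one column (c3) fail → the flipped bit is at their intersection.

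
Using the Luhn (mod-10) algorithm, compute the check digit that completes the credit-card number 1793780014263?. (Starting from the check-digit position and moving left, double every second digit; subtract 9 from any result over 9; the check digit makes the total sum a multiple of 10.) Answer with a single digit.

Partial digits right→left: 3 6 2 4 1 0 0 8 7 3 9 7 1
Double every second digit counting from the check-digit position (so the 1st, 3rd, 5th, ... of the partial from the right).
  doubled (with −9 where >9): 6 4 2 0 5 9 2 → sum 28
  kept as-is: 6 4 0 8 3 7 → sum 28
Total = 28 + 28 = 56.
Check digit = (10 − (56 mod 10)) mod 10 = 4.

4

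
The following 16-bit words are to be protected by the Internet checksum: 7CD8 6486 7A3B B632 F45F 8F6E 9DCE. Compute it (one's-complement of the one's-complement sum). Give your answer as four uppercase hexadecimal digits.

CC95

One's-complement addition (fold any carry out of bit 15 back into bit 0):
  0x7CD8 + 0x6486 = 0x0E15E
  0xE15E + 0x7A3B = 0x15B99 → wrap carry → 0x5B9A
  0x5B9A + 0xB632 = 0x111CC → wrap carry → 0x11CD
  0x11CD + 0xF45F = 0x1062C → wrap carry → 0x062D
  0x062D + 0x8F6E = 0x0959B
  0x959B + 0x9DCE = 0x13369 → wrap carry → 0x336A
One's-complement sum = 0x336A.
Checksum = ~0x336A & 0xFFFF = 0xCC95.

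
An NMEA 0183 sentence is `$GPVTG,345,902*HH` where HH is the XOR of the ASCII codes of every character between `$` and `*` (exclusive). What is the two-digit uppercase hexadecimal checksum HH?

XOR the ASCII codes of the payload characters:
  'G' = 0x47 → acc = 0x47
  'P' = 0x50 → acc = 0x17
  'V' = 0x56 → acc = 0x41
  'T' = 0x54 → acc = 0x15
  'G' = 0x47 → acc = 0x52
  ',' = 0x2C → acc = 0x7E
  '3' = 0x33 → acc = 0x4D
  '4' = 0x34 → acc = 0x79
  '5' = 0x35 → acc = 0x4C
  ',' = 0x2C → acc = 0x60
  '9' = 0x39 → acc = 0x59
  '0' = 0x30 → acc = 0x69
  '2' = 0x32 → acc = 0x5B
Checksum = 0x5B.

5B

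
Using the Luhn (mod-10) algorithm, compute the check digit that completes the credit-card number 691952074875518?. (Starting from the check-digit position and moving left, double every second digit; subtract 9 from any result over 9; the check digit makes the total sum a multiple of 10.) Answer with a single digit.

2

Partial digits right→left: 8 1 5 5 7 8 4 7 0 2 5 9 1 9 6
Double every second digit counting from the check-digit position (so the 1st, 3rd, 5th, ... of the partial from the right).
  doubled (with −9 where >9): 7 1 5 8 0 1 2 3 → sum 27
  kept as-is: 1 5 8 7 2 9 9 → sum 41
Total = 27 + 41 = 68.
Check digit = (10 − (68 mod 10)) mod 10 = 2.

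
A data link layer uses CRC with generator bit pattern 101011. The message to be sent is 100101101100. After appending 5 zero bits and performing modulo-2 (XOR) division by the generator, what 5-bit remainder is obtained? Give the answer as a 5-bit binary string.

01010

Append 5 zeros: 10010110110000000. Divide by 101011 (XOR where the leading bit is 1):
  pos 0: 100101 XOR 101011 = 001110
  pos 2: 111010 XOR 101011 = 010001
  pos 3: 100011 XOR 101011 = 001000
  pos 5: 100010 XOR 101011 = 001001
  pos 7: 100100 XOR 101011 = 001111
  pos 9: 111100 XOR 101011 = 010111
  pos 10: 101110 XOR 101011 = 000101
Remainder (last 5 bits) = 01010. This is the CRC / FCS.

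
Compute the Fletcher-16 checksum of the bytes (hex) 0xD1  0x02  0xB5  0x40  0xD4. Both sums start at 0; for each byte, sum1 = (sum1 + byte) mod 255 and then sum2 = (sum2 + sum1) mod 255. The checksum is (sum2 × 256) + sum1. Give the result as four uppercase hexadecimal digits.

979E

Running sums (mod 255):
  after byte 0 (0xD1): sum1=209, sum2=209
  after byte 1 (0x02): sum1=211, sum2=165
  after byte 2 (0xB5): sum1=137, sum2=47
  after byte 3 (0x40): sum1=201, sum2=248
  after byte 4 (0xD4): sum1=158, sum2=151
Checksum = sum2·256 + sum1 = 151·256 + 158 = 38814 = 0x979E.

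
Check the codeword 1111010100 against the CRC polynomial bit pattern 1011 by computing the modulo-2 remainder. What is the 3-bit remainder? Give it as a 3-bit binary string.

Modulo-2 division of 1111010100 by 1011:
  pos 0: 1111 XOR 1011 = 0100
  pos 1: 1000 XOR 1011 = 0011
  pos 3: 1110 XOR 1011 = 0101
  pos 4: 1011 XOR 1011 = 0000
Remainder = 000 (zero — the frame passes the CRC check).

000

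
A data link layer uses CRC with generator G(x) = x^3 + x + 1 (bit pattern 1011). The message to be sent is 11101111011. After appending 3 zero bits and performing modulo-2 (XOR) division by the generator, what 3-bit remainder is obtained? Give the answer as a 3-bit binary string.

Append 3 zeros: 11101111011000. Divide by 1011 (XOR where the leading bit is 1):
  pos 0: 1110 XOR 1011 = 0101
  pos 1: 1011 XOR 1011 = 0000
  pos 5: 1110 XOR 1011 = 0101
  pos 6: 1011 XOR 1011 = 0000
  pos 10: 1000 XOR 1011 = 0011
Remainder (last 3 bits) = 011. This is the CRC / FCS.

011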